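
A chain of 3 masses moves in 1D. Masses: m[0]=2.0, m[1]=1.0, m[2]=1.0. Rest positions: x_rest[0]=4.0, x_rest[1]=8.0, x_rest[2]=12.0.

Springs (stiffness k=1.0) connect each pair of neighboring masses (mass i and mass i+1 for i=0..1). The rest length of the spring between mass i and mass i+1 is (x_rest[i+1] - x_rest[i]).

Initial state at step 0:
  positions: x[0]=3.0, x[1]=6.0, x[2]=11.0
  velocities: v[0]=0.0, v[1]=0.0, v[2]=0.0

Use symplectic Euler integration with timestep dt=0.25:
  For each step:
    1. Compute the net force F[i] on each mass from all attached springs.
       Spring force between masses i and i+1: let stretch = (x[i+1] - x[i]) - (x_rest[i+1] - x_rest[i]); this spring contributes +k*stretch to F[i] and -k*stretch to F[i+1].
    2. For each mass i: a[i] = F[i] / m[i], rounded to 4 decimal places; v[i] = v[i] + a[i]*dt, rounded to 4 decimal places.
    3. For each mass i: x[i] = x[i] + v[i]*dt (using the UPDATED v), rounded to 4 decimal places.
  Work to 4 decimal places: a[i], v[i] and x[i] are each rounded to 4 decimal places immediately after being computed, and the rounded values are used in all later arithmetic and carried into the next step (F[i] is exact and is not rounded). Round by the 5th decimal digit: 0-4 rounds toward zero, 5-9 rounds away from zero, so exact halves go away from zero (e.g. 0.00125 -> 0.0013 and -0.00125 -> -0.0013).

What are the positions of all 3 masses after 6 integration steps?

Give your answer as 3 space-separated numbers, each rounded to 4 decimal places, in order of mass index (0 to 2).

Step 0: x=[3.0000 6.0000 11.0000] v=[0.0000 0.0000 0.0000]
Step 1: x=[2.9688 6.1250 10.9375] v=[-0.1250 0.5000 -0.2500]
Step 2: x=[2.9112 6.3535 10.8242] v=[-0.2305 0.9141 -0.4531]
Step 3: x=[2.8362 6.6463 10.6815] v=[-0.3002 1.1712 -0.5708]
Step 4: x=[2.7552 6.9532 10.5366] v=[-0.3240 1.2275 -0.5796]
Step 5: x=[2.6804 7.2217 10.4177] v=[-0.2993 1.0739 -0.4755]
Step 6: x=[2.6225 7.4061 10.3491] v=[-0.2316 0.7376 -0.2745]

Answer: 2.6225 7.4061 10.3491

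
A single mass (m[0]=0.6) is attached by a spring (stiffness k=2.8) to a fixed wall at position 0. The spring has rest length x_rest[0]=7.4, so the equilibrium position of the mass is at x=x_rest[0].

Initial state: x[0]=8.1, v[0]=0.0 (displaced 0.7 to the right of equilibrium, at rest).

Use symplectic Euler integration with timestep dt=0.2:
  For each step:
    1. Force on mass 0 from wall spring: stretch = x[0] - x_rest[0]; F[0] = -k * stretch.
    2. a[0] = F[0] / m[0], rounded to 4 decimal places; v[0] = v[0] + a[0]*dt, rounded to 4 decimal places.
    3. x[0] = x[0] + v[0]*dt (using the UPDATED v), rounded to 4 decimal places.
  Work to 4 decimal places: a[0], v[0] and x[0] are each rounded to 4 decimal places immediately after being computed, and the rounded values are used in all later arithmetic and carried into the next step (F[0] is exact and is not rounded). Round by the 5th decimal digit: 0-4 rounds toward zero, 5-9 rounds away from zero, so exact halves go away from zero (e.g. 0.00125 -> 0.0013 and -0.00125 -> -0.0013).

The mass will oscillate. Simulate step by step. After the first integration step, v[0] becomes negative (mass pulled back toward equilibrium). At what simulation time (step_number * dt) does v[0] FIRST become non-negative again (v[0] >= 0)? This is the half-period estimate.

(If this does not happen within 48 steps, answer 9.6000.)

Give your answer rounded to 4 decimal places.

Answer: 1.6000

Derivation:
Step 0: x=[8.1000] v=[0.0000]
Step 1: x=[7.9693] v=[-0.6533]
Step 2: x=[7.7324] v=[-1.1846]
Step 3: x=[7.4334] v=[-1.4948]
Step 4: x=[7.1282] v=[-1.5260]
Step 5: x=[6.8737] v=[-1.2723]
Step 6: x=[6.7175] v=[-0.7811]
Step 7: x=[6.6887] v=[-0.1441]
Step 8: x=[6.7927] v=[0.5198]
First v>=0 after going negative at step 8, time=1.6000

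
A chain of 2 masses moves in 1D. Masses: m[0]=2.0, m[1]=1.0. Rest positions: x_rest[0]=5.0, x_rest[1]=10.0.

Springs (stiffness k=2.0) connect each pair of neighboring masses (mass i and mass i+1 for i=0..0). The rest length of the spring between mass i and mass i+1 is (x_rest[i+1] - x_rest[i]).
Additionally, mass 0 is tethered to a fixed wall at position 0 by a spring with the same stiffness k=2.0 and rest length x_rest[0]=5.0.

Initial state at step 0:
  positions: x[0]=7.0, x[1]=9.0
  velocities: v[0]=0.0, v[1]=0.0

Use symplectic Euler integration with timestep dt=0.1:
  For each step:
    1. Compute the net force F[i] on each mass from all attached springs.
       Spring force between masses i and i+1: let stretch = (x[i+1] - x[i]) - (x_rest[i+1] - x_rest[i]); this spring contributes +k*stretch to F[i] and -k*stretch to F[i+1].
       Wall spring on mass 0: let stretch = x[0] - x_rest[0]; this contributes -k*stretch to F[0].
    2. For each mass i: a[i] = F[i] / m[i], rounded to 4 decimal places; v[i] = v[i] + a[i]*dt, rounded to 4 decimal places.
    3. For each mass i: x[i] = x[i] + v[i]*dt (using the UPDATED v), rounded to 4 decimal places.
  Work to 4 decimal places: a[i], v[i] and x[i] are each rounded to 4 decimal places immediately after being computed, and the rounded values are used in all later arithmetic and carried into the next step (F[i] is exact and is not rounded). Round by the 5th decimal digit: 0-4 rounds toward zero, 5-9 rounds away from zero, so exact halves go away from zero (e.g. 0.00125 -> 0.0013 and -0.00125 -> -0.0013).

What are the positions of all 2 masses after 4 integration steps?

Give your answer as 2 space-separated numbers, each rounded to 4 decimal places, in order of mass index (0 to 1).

Answer: 6.5237 9.5676

Derivation:
Step 0: x=[7.0000 9.0000] v=[0.0000 0.0000]
Step 1: x=[6.9500 9.0600] v=[-0.5000 0.6000]
Step 2: x=[6.8516 9.1778] v=[-0.9840 1.1780]
Step 3: x=[6.7080 9.3491] v=[-1.4365 1.7128]
Step 4: x=[6.5237 9.5676] v=[-1.8432 2.1846]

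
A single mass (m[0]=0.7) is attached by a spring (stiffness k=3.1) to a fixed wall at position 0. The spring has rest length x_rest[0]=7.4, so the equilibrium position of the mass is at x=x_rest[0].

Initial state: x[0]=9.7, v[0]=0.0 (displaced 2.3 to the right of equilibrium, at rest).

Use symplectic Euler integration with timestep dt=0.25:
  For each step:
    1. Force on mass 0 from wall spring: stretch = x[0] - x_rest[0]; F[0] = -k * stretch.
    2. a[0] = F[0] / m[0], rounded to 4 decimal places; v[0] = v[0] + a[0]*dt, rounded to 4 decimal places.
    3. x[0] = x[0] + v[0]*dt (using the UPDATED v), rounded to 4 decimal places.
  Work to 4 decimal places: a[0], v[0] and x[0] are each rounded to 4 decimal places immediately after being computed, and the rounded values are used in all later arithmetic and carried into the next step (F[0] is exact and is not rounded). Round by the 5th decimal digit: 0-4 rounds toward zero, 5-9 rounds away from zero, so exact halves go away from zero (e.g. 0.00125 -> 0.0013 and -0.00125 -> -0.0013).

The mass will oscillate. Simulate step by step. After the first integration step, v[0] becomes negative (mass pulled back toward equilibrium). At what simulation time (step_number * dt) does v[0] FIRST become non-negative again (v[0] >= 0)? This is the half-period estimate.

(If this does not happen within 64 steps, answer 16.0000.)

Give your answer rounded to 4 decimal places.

Step 0: x=[9.7000] v=[0.0000]
Step 1: x=[9.0634] v=[-2.5464]
Step 2: x=[7.9664] v=[-4.3880]
Step 3: x=[6.7126] v=[-5.0151]
Step 4: x=[5.6491] v=[-4.2541]
Step 5: x=[5.0702] v=[-2.3156]
Step 6: x=[5.1362] v=[0.2638]
First v>=0 after going negative at step 6, time=1.5000

Answer: 1.5000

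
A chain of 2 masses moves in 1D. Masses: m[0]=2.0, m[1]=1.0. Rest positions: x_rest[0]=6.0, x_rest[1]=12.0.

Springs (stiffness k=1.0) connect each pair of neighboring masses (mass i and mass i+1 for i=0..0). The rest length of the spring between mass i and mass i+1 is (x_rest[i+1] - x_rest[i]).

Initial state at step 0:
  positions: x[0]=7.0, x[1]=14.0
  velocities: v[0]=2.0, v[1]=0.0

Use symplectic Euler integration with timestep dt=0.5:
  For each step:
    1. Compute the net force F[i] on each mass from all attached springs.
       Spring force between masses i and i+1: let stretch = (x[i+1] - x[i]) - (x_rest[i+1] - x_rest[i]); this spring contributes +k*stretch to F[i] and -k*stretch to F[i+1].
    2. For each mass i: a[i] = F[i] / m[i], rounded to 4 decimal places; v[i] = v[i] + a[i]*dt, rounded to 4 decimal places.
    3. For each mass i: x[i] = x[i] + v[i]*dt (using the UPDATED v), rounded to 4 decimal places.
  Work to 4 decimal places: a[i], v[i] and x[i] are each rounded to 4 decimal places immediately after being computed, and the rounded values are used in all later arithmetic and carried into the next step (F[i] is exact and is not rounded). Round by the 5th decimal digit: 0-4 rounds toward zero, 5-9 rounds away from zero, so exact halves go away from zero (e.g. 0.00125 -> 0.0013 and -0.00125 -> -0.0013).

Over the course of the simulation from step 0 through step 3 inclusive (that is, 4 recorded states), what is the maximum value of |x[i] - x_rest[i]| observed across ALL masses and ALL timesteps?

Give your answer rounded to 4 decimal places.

Step 0: x=[7.0000 14.0000] v=[2.0000 0.0000]
Step 1: x=[8.1250 13.7500] v=[2.2500 -0.5000]
Step 2: x=[9.2032 13.5938] v=[2.1563 -0.3125]
Step 3: x=[10.0802 13.8399] v=[1.7540 0.4922]
Max displacement = 4.0802

Answer: 4.0802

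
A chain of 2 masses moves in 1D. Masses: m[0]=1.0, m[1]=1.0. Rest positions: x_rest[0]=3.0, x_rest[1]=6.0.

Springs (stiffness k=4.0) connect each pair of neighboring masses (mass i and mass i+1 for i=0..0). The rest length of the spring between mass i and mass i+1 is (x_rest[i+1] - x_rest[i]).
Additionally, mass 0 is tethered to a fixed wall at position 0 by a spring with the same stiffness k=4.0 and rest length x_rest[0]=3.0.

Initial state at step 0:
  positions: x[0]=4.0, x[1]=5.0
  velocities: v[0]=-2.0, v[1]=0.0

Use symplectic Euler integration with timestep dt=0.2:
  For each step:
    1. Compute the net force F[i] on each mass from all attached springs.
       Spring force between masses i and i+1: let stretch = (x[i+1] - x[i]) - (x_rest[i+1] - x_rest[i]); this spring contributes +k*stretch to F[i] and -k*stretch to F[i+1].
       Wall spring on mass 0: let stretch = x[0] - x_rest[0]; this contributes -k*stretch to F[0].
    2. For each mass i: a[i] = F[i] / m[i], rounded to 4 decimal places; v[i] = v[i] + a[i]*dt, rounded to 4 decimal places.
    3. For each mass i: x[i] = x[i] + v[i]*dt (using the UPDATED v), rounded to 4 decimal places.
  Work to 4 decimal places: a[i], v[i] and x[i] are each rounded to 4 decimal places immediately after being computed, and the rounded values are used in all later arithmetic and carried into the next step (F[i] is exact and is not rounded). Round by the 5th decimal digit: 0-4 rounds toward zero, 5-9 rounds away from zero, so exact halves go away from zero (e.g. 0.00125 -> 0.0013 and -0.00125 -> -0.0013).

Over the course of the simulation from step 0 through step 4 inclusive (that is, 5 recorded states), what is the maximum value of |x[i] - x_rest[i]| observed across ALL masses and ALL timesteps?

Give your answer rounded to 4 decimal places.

Step 0: x=[4.0000 5.0000] v=[-2.0000 0.0000]
Step 1: x=[3.1200 5.3200] v=[-4.4000 1.6000]
Step 2: x=[2.0928 5.7680] v=[-5.1360 2.2400]
Step 3: x=[1.3188 6.1080] v=[-3.8701 1.6998]
Step 4: x=[1.1000 6.1617] v=[-1.0938 0.2684]
Max displacement = 1.9000

Answer: 1.9000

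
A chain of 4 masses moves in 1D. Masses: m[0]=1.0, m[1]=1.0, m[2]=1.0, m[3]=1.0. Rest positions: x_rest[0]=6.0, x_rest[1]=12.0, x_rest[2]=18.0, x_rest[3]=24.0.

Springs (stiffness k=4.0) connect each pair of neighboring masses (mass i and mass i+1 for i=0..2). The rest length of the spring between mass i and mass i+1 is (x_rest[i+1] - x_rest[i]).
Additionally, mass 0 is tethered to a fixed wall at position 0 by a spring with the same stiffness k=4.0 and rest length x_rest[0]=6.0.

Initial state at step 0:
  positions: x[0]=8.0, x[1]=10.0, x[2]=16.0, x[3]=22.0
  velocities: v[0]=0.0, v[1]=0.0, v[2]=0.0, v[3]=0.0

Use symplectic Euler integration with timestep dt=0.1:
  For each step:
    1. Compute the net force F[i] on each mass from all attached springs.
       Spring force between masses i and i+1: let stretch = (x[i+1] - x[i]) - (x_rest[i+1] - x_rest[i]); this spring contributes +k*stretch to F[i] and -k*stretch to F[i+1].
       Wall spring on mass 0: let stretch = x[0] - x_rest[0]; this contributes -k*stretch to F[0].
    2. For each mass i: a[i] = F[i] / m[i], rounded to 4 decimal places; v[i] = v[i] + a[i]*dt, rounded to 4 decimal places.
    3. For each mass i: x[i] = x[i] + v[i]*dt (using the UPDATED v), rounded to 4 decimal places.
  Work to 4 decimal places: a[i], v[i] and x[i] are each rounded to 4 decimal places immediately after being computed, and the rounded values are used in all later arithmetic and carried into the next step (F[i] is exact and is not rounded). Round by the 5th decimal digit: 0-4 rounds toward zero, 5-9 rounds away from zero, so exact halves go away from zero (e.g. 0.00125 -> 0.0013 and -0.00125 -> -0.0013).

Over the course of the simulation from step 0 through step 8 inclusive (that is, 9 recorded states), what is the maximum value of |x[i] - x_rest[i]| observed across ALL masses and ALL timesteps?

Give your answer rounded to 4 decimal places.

Answer: 2.4592

Derivation:
Step 0: x=[8.0000 10.0000 16.0000 22.0000] v=[0.0000 0.0000 0.0000 0.0000]
Step 1: x=[7.7600 10.1600 16.0000 22.0000] v=[-2.4000 1.6000 0.0000 0.0000]
Step 2: x=[7.3056 10.4576 16.0064 22.0000] v=[-4.5440 2.9760 0.0640 0.0000]
Step 3: x=[6.6851 10.8511 16.0306 22.0003] v=[-6.2054 3.9347 0.2419 0.0026]
Step 4: x=[5.9638 11.2851 16.0864 22.0018] v=[-7.2130 4.3401 0.5580 0.0147]
Step 5: x=[5.2168 11.6983 16.1868 22.0067] v=[-7.4700 4.1321 1.0036 0.0485]
Step 6: x=[4.5204 12.0318 16.3404 22.0188] v=[-6.9641 3.3349 1.5362 0.1205]
Step 7: x=[3.9436 12.2372 16.5488 22.0437] v=[-5.7677 2.0538 2.0841 0.2491]
Step 8: x=[3.5408 12.2833 16.8045 22.0888] v=[-4.0277 0.4610 2.5574 0.4511]
Max displacement = 2.4592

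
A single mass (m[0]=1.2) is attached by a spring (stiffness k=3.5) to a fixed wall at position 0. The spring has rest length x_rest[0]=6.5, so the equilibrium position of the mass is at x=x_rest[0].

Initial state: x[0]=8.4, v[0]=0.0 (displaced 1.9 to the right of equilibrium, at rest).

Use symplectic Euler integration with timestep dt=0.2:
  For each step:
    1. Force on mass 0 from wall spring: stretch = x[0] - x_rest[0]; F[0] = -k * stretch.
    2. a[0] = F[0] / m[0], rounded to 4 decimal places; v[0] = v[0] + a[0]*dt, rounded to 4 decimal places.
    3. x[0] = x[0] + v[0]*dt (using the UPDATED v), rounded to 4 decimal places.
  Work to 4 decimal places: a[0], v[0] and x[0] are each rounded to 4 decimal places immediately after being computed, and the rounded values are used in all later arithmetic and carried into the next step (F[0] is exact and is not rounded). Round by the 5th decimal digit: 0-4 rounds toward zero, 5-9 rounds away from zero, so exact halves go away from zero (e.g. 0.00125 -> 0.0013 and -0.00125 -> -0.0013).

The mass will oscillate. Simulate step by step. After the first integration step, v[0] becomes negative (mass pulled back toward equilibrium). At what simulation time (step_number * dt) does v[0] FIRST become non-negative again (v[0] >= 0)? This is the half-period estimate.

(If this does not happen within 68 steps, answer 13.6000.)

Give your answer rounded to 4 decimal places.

Step 0: x=[8.4000] v=[0.0000]
Step 1: x=[8.1783] v=[-1.1083]
Step 2: x=[7.7608] v=[-2.0873]
Step 3: x=[7.1962] v=[-2.8228]
Step 4: x=[6.5504] v=[-3.2289]
Step 5: x=[5.8987] v=[-3.2583]
Step 6: x=[5.3172] v=[-2.9075]
Step 7: x=[4.8737] v=[-2.2175]
Step 8: x=[4.6199] v=[-1.2688]
Step 9: x=[4.5855] v=[-0.1721]
Step 10: x=[4.7744] v=[0.9447]
First v>=0 after going negative at step 10, time=2.0000

Answer: 2.0000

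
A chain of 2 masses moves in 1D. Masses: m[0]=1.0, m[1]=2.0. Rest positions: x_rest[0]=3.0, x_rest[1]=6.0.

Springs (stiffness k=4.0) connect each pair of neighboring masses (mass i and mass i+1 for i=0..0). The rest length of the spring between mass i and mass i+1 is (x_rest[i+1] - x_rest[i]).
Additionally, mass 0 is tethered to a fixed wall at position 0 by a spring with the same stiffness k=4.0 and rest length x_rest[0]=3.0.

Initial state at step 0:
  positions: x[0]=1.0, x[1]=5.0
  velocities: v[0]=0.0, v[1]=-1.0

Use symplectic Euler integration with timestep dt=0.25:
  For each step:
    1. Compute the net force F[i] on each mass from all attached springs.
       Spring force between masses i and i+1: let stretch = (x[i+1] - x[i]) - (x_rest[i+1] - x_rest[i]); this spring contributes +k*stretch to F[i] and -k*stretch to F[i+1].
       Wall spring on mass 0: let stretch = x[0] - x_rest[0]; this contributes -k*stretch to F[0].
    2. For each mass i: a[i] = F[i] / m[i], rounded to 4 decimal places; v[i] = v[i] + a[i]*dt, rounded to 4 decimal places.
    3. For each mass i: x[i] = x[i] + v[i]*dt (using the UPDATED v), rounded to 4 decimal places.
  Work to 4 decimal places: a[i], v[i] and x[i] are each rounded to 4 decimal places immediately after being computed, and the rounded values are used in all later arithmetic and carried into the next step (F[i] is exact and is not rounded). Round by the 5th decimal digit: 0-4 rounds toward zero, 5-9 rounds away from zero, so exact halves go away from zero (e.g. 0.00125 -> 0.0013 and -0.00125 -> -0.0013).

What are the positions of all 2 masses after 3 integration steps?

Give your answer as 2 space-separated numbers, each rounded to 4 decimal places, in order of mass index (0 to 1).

Step 0: x=[1.0000 5.0000] v=[0.0000 -1.0000]
Step 1: x=[1.7500 4.6250] v=[3.0000 -1.5000]
Step 2: x=[2.7813 4.2656] v=[4.1250 -1.4375]
Step 3: x=[3.4883 4.0957] v=[2.8280 -0.6797]

Answer: 3.4883 4.0957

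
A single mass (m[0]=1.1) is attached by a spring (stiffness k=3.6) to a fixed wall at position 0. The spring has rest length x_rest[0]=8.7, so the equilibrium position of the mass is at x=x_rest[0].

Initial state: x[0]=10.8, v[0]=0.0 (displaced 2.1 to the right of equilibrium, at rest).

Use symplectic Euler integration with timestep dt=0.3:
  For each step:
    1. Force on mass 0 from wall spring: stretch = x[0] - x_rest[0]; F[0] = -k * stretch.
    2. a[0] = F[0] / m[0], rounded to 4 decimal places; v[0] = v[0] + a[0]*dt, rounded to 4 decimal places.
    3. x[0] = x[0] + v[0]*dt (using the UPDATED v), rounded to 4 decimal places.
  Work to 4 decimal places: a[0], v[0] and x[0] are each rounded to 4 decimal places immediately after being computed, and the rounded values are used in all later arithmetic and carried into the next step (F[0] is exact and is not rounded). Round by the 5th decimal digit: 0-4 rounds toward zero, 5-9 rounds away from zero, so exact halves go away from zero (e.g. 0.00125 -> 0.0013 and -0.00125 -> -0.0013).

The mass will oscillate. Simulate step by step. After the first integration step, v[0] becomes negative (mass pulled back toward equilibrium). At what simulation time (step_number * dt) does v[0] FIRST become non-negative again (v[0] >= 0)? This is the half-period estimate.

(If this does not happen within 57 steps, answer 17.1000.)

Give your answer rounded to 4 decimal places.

Answer: 1.8000

Derivation:
Step 0: x=[10.8000] v=[0.0000]
Step 1: x=[10.1815] v=[-2.0618]
Step 2: x=[9.1266] v=[-3.5164]
Step 3: x=[7.9460] v=[-3.9352]
Step 4: x=[6.9875] v=[-3.1949]
Step 5: x=[6.5334] v=[-1.5136]
Step 6: x=[6.7175] v=[0.6136]
First v>=0 after going negative at step 6, time=1.8000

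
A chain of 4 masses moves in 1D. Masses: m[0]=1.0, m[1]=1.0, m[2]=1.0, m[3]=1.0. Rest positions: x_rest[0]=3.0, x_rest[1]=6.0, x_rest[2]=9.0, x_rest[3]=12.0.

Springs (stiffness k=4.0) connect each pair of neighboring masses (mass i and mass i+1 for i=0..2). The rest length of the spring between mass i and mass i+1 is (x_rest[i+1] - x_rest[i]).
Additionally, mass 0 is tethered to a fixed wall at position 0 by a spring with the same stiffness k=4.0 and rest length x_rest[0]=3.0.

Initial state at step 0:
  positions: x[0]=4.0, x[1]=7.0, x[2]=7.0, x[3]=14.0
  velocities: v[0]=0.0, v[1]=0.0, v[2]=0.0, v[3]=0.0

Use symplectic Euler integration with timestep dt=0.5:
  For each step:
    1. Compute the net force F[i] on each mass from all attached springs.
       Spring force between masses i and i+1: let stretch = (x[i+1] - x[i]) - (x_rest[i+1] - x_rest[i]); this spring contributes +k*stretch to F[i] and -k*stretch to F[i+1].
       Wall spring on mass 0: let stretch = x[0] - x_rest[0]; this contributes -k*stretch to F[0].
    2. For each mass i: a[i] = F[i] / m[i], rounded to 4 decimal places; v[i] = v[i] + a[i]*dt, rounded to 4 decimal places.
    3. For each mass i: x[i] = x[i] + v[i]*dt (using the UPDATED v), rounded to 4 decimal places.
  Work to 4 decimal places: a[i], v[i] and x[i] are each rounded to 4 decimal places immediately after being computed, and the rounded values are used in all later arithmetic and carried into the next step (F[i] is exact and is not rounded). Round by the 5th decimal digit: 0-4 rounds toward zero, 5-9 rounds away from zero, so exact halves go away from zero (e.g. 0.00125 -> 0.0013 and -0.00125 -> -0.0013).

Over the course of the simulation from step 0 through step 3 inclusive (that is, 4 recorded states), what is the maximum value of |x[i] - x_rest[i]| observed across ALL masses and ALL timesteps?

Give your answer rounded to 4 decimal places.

Step 0: x=[4.0000 7.0000 7.0000 14.0000] v=[0.0000 0.0000 0.0000 0.0000]
Step 1: x=[3.0000 4.0000 14.0000 10.0000] v=[-2.0000 -6.0000 14.0000 -8.0000]
Step 2: x=[0.0000 10.0000 7.0000 13.0000] v=[-6.0000 12.0000 -14.0000 6.0000]
Step 3: x=[7.0000 3.0000 9.0000 13.0000] v=[14.0000 -14.0000 4.0000 0.0000]
Max displacement = 5.0000

Answer: 5.0000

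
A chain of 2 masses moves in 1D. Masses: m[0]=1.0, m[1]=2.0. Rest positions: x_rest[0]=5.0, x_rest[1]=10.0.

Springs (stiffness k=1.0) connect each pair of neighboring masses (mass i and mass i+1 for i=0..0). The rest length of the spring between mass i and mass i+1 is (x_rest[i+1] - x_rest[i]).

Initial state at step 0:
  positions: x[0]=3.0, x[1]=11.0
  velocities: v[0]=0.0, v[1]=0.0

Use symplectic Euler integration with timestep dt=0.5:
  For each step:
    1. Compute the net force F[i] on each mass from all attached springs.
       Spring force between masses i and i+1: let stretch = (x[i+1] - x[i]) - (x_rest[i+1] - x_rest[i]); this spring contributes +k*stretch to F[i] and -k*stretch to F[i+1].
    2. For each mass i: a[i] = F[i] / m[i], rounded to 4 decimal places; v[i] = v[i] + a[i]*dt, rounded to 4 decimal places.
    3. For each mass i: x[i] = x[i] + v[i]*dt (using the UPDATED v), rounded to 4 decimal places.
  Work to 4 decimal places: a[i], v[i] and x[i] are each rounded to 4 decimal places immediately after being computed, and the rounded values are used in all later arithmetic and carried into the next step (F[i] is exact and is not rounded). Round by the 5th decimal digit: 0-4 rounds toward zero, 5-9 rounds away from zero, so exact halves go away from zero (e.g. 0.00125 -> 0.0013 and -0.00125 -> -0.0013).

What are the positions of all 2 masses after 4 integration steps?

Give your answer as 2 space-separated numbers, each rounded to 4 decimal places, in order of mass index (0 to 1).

Step 0: x=[3.0000 11.0000] v=[0.0000 0.0000]
Step 1: x=[3.7500 10.6250] v=[1.5000 -0.7500]
Step 2: x=[4.9688 10.0156] v=[2.4375 -1.2188]
Step 3: x=[6.1993 9.4004] v=[2.4609 -1.2305]
Step 4: x=[6.9801 9.0100] v=[1.5615 -0.7808]

Answer: 6.9801 9.0100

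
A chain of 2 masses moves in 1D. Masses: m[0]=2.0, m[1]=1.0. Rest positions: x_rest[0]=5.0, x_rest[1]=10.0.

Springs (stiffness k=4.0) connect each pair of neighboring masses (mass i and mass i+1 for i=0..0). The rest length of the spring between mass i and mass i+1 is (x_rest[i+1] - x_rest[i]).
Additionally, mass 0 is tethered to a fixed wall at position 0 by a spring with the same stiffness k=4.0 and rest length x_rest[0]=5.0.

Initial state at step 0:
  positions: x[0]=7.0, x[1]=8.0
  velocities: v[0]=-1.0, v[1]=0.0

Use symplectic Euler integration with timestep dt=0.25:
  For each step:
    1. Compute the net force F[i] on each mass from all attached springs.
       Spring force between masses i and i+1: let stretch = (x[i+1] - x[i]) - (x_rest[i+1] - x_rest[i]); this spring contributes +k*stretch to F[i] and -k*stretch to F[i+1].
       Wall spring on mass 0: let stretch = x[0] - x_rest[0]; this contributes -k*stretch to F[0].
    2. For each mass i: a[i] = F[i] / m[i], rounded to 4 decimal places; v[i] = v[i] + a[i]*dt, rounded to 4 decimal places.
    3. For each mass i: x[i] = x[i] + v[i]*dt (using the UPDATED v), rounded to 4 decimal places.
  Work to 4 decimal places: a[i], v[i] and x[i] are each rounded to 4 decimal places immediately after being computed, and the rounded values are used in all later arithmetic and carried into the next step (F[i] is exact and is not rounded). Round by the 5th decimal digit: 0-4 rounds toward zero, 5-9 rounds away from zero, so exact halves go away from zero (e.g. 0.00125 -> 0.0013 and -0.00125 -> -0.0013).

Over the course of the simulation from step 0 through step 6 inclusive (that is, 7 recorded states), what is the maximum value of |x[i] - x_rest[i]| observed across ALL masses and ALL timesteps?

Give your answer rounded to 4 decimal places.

Step 0: x=[7.0000 8.0000] v=[-1.0000 0.0000]
Step 1: x=[6.0000 9.0000] v=[-4.0000 4.0000]
Step 2: x=[4.6250 10.5000] v=[-5.5000 6.0000]
Step 3: x=[3.4063 11.7813] v=[-4.8750 5.1250]
Step 4: x=[2.8086 12.2188] v=[-2.3907 1.7500]
Step 5: x=[3.0361 11.5538] v=[0.9101 -2.6602]
Step 6: x=[3.9488 10.0093] v=[3.6509 -6.1779]
Max displacement = 2.2188

Answer: 2.2188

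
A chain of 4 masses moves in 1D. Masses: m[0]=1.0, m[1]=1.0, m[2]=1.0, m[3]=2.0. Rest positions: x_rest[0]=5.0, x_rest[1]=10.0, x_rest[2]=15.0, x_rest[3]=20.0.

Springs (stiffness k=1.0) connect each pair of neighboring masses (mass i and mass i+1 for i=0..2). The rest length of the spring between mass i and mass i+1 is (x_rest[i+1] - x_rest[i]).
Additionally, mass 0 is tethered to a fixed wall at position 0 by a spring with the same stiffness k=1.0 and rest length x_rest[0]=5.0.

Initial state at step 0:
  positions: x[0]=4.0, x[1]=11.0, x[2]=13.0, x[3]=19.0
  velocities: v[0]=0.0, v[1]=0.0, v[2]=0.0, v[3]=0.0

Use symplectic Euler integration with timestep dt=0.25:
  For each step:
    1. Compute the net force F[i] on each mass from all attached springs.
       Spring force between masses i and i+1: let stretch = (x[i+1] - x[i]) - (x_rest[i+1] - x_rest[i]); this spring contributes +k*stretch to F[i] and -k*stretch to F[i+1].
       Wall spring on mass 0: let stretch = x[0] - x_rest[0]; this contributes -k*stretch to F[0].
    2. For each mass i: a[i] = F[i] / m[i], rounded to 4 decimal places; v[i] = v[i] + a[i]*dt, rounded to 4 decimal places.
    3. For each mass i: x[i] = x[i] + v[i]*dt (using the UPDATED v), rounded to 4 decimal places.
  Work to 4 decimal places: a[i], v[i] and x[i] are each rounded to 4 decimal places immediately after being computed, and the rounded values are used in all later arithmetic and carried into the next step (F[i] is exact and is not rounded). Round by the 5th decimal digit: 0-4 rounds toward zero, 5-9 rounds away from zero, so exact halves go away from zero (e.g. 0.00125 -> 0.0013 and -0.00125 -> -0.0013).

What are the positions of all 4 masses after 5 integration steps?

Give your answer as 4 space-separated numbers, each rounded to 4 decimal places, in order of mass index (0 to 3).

Answer: 5.5570 8.2639 15.1993 18.7888

Derivation:
Step 0: x=[4.0000 11.0000 13.0000 19.0000] v=[0.0000 0.0000 0.0000 0.0000]
Step 1: x=[4.1875 10.6875 13.2500 18.9688] v=[0.7500 -1.2500 1.0000 -0.1250]
Step 2: x=[4.5195 10.1289 13.6973 18.9151] v=[1.3281 -2.2344 1.7891 -0.2149]
Step 3: x=[4.9197 9.4427 14.2477 18.8546] v=[1.6006 -2.7447 2.2015 -0.2421]
Step 4: x=[5.2951 8.7742 14.7857 18.8064] v=[1.5014 -2.6742 2.1520 -0.1930]
Step 5: x=[5.5570 8.2639 15.1993 18.7888] v=[1.0474 -2.0411 1.6543 -0.0706]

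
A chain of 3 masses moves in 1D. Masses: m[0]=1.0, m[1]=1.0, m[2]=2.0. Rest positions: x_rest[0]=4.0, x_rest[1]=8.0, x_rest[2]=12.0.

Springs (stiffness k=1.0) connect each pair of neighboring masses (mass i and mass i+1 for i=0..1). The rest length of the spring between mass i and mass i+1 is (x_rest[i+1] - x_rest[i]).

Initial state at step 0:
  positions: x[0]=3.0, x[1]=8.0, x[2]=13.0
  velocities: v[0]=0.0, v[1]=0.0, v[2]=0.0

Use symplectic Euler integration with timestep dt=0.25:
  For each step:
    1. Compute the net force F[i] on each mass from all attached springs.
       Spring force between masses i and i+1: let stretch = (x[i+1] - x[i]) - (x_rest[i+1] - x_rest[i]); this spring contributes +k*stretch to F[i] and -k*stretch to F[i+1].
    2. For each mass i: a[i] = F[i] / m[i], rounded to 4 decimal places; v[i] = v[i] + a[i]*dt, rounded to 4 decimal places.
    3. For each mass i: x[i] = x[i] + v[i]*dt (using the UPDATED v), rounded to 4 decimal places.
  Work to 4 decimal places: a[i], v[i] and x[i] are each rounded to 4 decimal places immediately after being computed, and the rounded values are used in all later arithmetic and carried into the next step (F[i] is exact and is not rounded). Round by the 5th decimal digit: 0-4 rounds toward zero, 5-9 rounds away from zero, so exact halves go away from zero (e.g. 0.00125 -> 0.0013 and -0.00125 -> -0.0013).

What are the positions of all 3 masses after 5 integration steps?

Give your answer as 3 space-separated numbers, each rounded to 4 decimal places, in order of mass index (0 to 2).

Answer: 3.8107 8.0572 12.5662

Derivation:
Step 0: x=[3.0000 8.0000 13.0000] v=[0.0000 0.0000 0.0000]
Step 1: x=[3.0625 8.0000 12.9688] v=[0.2500 0.0000 -0.1250]
Step 2: x=[3.1836 8.0020 12.9073] v=[0.4844 0.0078 -0.2461]
Step 3: x=[3.3559 8.0094 12.8175] v=[0.6890 0.0295 -0.3593]
Step 4: x=[3.5690 8.0265 12.7024] v=[0.8524 0.0682 -0.4603]
Step 5: x=[3.8107 8.0572 12.5662] v=[0.9668 0.1228 -0.5448]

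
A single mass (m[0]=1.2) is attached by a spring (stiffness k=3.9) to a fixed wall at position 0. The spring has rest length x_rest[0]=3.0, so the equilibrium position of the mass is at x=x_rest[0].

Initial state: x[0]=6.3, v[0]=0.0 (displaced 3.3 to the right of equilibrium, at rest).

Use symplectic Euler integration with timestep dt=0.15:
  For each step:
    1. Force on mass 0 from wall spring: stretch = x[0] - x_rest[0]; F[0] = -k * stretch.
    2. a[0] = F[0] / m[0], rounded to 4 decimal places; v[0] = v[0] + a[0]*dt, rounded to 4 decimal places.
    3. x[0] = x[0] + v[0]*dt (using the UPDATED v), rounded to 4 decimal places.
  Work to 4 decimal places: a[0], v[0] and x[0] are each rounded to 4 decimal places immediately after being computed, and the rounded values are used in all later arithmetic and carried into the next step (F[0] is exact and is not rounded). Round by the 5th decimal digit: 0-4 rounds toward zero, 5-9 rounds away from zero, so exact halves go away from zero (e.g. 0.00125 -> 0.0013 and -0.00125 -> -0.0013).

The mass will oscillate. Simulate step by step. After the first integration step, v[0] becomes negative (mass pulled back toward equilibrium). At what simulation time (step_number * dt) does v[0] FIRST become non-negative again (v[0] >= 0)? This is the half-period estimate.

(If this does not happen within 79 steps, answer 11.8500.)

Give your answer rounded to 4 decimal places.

Step 0: x=[6.3000] v=[0.0000]
Step 1: x=[6.0587] v=[-1.6088]
Step 2: x=[5.5937] v=[-3.0999]
Step 3: x=[4.9391] v=[-4.3643]
Step 4: x=[4.1427] v=[-5.3096]
Step 5: x=[3.2627] v=[-5.8667]
Step 6: x=[2.3635] v=[-5.9948]
Step 7: x=[1.5108] v=[-5.6845]
Step 8: x=[0.7670] v=[-4.9585]
Step 9: x=[0.1865] v=[-3.8699]
Step 10: x=[-0.1882] v=[-2.4983]
Step 11: x=[-0.3298] v=[-0.9440]
Step 12: x=[-0.2279] v=[0.6793]
First v>=0 after going negative at step 12, time=1.8000

Answer: 1.8000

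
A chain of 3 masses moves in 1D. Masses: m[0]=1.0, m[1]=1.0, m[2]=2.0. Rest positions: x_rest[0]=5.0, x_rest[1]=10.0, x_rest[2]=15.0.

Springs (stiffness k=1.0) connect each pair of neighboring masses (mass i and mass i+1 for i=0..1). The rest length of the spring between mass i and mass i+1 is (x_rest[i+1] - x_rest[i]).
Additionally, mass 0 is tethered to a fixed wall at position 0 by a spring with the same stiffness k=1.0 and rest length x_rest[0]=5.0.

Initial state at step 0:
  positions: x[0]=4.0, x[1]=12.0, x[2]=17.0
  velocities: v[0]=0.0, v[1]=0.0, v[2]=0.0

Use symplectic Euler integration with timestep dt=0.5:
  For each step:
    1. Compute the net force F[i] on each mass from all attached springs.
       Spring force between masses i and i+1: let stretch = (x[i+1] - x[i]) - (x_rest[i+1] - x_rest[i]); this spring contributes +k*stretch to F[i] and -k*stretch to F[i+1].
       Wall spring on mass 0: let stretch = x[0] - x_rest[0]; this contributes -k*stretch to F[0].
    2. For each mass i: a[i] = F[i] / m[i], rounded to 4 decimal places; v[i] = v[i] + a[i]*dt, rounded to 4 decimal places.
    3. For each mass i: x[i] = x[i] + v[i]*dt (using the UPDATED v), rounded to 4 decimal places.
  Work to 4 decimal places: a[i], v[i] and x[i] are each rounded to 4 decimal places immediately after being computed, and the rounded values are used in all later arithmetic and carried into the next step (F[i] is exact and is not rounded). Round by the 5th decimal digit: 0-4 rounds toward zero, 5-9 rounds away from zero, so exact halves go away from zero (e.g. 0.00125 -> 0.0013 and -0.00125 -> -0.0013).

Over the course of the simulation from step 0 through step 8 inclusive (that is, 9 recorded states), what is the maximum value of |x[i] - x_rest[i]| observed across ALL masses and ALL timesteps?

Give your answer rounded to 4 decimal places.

Step 0: x=[4.0000 12.0000 17.0000] v=[0.0000 0.0000 0.0000]
Step 1: x=[5.0000 11.2500 17.0000] v=[2.0000 -1.5000 0.0000]
Step 2: x=[6.3125 10.3750 16.9063] v=[2.6250 -1.7500 -0.1875]
Step 3: x=[7.0625 10.1172 16.6211] v=[1.5000 -0.5156 -0.5704]
Step 4: x=[6.8106 10.7217 16.1479] v=[-0.5039 1.2090 -0.9464]
Step 5: x=[5.8338 11.7050 15.6214] v=[-1.9537 1.9666 -1.0530]
Step 6: x=[4.8663 12.1996 15.2304] v=[-1.9350 0.9892 -0.7821]
Step 7: x=[4.5156 11.6186 15.0855] v=[-0.7015 -1.1621 -0.2898]
Step 8: x=[4.8117 10.1285 15.1323] v=[0.5922 -2.9802 0.0935]
Max displacement = 2.1996

Answer: 2.1996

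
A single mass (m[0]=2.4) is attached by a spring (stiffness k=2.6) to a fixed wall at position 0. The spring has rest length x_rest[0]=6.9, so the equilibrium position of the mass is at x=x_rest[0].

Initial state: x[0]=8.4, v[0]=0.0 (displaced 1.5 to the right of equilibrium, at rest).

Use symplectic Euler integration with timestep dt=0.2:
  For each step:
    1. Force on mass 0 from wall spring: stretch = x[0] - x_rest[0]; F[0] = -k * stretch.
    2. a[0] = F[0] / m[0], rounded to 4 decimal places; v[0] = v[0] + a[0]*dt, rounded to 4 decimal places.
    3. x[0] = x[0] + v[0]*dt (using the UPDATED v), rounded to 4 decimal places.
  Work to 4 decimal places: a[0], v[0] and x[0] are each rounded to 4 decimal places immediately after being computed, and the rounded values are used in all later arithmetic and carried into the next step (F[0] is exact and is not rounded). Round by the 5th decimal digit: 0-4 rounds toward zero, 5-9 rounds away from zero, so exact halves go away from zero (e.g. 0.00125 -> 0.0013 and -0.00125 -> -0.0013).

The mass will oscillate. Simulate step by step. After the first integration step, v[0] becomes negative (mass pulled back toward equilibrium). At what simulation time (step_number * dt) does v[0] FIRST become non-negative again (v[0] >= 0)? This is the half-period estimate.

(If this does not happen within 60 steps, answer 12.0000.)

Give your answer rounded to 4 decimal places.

Step 0: x=[8.4000] v=[0.0000]
Step 1: x=[8.3350] v=[-0.3250]
Step 2: x=[8.2078] v=[-0.6359]
Step 3: x=[8.0239] v=[-0.9193]
Step 4: x=[7.7913] v=[-1.1628]
Step 5: x=[7.5201] v=[-1.3559]
Step 6: x=[7.2220] v=[-1.4903]
Step 7: x=[6.9100] v=[-1.5601]
Step 8: x=[6.5975] v=[-1.5623]
Step 9: x=[6.2981] v=[-1.4968]
Step 10: x=[6.0248] v=[-1.3664]
Step 11: x=[5.7894] v=[-1.1768]
Step 12: x=[5.6022] v=[-0.9362]
Step 13: x=[5.4712] v=[-0.6550]
Step 14: x=[5.4021] v=[-0.3454]
Step 15: x=[5.3979] v=[-0.0209]
Step 16: x=[5.4588] v=[0.3046]
First v>=0 after going negative at step 16, time=3.2000

Answer: 3.2000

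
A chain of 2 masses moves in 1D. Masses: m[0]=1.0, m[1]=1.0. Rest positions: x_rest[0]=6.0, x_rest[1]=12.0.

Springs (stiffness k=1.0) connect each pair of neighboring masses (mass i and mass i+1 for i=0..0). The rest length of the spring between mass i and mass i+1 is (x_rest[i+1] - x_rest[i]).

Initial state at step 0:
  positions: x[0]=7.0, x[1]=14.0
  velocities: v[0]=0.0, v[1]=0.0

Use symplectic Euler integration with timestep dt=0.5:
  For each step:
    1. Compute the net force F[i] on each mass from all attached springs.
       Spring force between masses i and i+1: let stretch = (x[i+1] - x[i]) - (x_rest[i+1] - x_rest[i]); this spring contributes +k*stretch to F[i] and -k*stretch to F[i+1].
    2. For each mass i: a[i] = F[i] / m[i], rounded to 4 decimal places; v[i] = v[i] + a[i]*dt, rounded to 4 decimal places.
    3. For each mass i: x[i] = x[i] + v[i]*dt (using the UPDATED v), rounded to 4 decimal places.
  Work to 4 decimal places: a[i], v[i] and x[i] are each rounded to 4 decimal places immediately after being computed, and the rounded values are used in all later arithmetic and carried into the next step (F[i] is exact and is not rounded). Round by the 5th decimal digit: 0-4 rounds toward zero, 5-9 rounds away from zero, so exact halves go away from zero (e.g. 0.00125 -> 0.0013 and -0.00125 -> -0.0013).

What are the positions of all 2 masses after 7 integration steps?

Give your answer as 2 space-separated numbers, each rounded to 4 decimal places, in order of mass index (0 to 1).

Answer: 7.1523 13.8478

Derivation:
Step 0: x=[7.0000 14.0000] v=[0.0000 0.0000]
Step 1: x=[7.2500 13.7500] v=[0.5000 -0.5000]
Step 2: x=[7.6250 13.3750] v=[0.7500 -0.7500]
Step 3: x=[7.9375 13.0625] v=[0.6250 -0.6250]
Step 4: x=[8.0313 12.9688] v=[0.1875 -0.1875]
Step 5: x=[7.8594 13.1407] v=[-0.3438 0.3438]
Step 6: x=[7.5078 13.4923] v=[-0.7032 0.7032]
Step 7: x=[7.1523 13.8478] v=[-0.7110 0.7110]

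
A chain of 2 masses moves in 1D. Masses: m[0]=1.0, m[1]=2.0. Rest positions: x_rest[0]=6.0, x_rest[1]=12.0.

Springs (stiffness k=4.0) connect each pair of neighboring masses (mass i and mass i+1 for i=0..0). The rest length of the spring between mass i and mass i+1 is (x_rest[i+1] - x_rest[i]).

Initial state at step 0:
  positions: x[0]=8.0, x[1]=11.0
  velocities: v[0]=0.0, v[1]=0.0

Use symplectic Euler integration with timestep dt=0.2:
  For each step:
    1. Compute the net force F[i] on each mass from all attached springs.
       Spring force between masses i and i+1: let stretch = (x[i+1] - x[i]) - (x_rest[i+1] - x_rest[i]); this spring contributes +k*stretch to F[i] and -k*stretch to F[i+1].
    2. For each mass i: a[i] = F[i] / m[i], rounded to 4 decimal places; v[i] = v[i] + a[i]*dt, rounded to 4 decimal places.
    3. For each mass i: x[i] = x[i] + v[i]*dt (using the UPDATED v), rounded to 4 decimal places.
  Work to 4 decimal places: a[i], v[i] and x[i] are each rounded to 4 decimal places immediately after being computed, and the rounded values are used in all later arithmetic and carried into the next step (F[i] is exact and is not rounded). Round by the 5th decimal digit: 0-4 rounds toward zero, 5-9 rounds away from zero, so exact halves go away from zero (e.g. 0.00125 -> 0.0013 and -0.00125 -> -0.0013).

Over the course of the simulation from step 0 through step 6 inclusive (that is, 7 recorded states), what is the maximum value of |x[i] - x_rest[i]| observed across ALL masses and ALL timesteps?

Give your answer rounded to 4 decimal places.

Answer: 2.0570

Derivation:
Step 0: x=[8.0000 11.0000] v=[0.0000 0.0000]
Step 1: x=[7.5200 11.2400] v=[-2.4000 1.2000]
Step 2: x=[6.6752 11.6624] v=[-4.2240 2.1120]
Step 3: x=[5.6684 12.1658] v=[-5.0342 2.5171]
Step 4: x=[4.7411 12.6294] v=[-4.6363 2.3181]
Step 5: x=[4.1160 12.9420] v=[-3.1257 1.5628]
Step 6: x=[3.9430 13.0285] v=[-0.8649 0.4324]
Max displacement = 2.0570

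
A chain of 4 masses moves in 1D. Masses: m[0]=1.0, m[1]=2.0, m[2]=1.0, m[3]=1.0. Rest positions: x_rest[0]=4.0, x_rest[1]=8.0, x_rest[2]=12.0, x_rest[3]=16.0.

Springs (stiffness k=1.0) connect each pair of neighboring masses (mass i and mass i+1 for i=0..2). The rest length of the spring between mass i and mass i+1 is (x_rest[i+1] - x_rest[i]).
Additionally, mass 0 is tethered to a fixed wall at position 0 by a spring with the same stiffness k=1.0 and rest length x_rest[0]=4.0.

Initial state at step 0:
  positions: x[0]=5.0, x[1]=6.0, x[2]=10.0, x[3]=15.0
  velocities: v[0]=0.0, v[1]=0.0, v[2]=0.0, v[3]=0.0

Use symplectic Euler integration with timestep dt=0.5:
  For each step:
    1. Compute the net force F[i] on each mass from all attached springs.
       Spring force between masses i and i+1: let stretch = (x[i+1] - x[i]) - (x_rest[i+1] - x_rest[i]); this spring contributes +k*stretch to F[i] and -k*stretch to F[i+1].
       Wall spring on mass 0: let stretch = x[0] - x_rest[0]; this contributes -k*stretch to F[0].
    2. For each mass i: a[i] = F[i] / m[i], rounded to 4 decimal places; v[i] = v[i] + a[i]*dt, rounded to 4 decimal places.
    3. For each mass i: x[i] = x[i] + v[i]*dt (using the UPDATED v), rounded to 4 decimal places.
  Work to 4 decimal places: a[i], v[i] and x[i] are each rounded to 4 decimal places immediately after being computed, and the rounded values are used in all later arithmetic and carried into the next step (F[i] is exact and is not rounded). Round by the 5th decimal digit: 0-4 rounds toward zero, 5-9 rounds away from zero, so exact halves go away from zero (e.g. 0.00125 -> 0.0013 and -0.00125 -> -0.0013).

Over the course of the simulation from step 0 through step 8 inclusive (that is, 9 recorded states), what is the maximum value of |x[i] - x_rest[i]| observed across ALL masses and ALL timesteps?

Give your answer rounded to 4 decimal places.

Step 0: x=[5.0000 6.0000 10.0000 15.0000] v=[0.0000 0.0000 0.0000 0.0000]
Step 1: x=[4.0000 6.3750 10.2500 14.7500] v=[-2.0000 0.7500 0.5000 -0.5000]
Step 2: x=[2.5938 6.9375 10.6563 14.3750] v=[-2.8125 1.1250 0.8125 -0.7500]
Step 3: x=[1.6250 7.4219 11.0626 14.0703] v=[-1.9376 0.9688 0.8125 -0.6094]
Step 4: x=[1.6992 7.6368 11.3106 14.0137] v=[0.1484 0.4298 0.4960 -0.1133]
Step 5: x=[2.8330 7.5687 11.3160 14.2813] v=[2.2676 -0.1362 0.0107 0.5352]
Step 6: x=[4.4425 7.3771 11.1259 14.8076] v=[3.2190 -0.3833 -0.3803 1.0526]
Step 7: x=[5.6751 7.2872 10.9190 15.4135] v=[2.4651 -0.1798 -0.4139 1.2118]
Step 8: x=[5.8919 7.4498 10.9278 15.8958] v=[0.4336 0.3252 0.0175 0.9646]
Max displacement = 2.3750

Answer: 2.3750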